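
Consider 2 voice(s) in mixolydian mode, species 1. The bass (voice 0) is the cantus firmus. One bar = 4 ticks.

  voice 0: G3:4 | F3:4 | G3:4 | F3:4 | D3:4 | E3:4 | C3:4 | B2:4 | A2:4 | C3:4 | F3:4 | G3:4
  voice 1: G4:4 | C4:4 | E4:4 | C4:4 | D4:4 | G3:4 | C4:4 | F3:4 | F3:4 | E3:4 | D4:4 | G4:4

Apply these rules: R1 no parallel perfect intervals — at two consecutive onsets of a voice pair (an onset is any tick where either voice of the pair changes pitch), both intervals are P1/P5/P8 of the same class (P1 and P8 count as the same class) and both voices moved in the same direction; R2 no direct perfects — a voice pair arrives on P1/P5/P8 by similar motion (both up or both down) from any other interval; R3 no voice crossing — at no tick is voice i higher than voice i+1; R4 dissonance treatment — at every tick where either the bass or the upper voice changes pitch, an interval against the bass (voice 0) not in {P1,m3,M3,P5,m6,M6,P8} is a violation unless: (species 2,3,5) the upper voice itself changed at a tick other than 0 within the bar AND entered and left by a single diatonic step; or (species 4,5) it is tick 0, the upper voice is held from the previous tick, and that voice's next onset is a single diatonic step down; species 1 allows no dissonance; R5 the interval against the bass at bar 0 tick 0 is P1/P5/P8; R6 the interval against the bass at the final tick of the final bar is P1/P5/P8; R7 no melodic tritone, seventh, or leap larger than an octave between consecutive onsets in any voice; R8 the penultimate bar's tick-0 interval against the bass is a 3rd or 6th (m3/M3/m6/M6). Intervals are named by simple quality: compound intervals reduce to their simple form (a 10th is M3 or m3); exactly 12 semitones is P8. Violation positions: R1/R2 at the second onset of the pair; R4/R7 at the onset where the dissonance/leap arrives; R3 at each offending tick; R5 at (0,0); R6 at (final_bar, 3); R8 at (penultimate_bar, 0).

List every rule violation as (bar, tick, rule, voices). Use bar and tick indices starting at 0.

bar 0: v0=G3 v1=G4 downbeat P8
bar 1: v0=F3 v1=C4 downbeat P5
bar 2: v0=G3 v1=E4 downbeat M6
bar 3: v0=F3 v1=C4 downbeat P5
bar 4: v0=D3 v1=D4 downbeat P8
bar 5: v0=E3 v1=G3 downbeat m3
bar 6: v0=C3 v1=C4 downbeat P8
bar 7: v0=B2 v1=F3 downbeat TT
bar 8: v0=A2 v1=F3 downbeat m6
bar 9: v0=C3 v1=E3 downbeat M3
bar 10: v0=F3 v1=D4 downbeat M6
bar 11: v0=G3 v1=G4 downbeat P8
  -> R2 @ bar 1 tick 0 v(0, 1): G3/G4 P8 -> F3/C4 P5 similar
  -> R2 @ bar 3 tick 0 v(0, 1): G3/E4 M6 -> F3/C4 P5 similar
  -> R4 @ bar 7 tick 0 v(0, 1): B2/F3 TT untreated
  -> R7 @ bar 10 tick 0 v(1,): E3->D4 leap 10st
  -> R2 @ bar 11 tick 0 v(0, 1): F3/D4 M6 -> G3/G4 P8 similar

(1, 0, R2, (0, 1))
(3, 0, R2, (0, 1))
(7, 0, R4, (0, 1))
(10, 0, R7, (1,))
(11, 0, R2, (0, 1))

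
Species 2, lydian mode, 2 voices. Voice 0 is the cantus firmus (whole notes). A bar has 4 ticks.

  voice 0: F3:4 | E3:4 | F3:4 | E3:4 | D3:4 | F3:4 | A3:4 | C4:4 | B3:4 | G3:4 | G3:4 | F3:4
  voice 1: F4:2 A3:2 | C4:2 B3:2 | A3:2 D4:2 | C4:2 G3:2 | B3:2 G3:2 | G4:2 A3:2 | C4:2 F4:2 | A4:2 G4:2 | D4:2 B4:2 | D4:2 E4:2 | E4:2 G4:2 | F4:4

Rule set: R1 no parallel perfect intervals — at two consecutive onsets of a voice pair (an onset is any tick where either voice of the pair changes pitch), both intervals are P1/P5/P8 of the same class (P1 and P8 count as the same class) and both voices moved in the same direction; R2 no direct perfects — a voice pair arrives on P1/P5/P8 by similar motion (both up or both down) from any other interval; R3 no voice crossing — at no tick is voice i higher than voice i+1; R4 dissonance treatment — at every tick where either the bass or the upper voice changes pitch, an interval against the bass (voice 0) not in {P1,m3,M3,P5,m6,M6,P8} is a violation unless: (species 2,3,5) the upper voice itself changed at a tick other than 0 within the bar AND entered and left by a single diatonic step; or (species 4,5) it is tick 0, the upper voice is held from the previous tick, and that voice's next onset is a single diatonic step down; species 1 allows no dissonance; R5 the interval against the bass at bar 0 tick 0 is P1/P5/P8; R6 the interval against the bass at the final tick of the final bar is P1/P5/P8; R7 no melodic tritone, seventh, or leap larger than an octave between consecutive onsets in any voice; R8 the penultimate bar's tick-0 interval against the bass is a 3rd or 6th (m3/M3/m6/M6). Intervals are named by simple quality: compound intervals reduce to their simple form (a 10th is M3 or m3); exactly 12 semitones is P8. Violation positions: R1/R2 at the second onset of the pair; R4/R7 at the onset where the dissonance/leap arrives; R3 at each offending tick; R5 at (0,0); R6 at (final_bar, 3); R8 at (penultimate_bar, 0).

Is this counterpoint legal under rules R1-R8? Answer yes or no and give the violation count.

bar 0: v0=F3 v1=F4 (P8)
bar 1: v0=E3 v1=C4 (m6)
bar 2: v0=F3 v1=A3 (M3)
bar 3: v0=E3 v1=C4 (m6)
bar 4: v0=D3 v1=B3 (M6)
bar 5: v0=F3 v1=G4 (M2)
bar 6: v0=A3 v1=C4 (m3)
bar 7: v0=C4 v1=A4 (M6)
bar 8: v0=B3 v1=D4 (m3)
bar 9: v0=G3 v1=D4 (P5)
bar 10: v0=G3 v1=E4 (M6)
bar 11: v0=F3 v1=F4 (P8)
  R4 @ bar4.2: D3/G3 P4 untreated
  R4 @ bar5.0: F3/G4 M2 untreated
  R7 @ bar5.2: G4->A3 leap 10st
  R2 @ bar9.0: B3/B4 P8 -> G3/D4 P5 similar
  R1 @ bar11.0: G3/G4 P8 -> F3/F4 P8 similar

No (5 violations)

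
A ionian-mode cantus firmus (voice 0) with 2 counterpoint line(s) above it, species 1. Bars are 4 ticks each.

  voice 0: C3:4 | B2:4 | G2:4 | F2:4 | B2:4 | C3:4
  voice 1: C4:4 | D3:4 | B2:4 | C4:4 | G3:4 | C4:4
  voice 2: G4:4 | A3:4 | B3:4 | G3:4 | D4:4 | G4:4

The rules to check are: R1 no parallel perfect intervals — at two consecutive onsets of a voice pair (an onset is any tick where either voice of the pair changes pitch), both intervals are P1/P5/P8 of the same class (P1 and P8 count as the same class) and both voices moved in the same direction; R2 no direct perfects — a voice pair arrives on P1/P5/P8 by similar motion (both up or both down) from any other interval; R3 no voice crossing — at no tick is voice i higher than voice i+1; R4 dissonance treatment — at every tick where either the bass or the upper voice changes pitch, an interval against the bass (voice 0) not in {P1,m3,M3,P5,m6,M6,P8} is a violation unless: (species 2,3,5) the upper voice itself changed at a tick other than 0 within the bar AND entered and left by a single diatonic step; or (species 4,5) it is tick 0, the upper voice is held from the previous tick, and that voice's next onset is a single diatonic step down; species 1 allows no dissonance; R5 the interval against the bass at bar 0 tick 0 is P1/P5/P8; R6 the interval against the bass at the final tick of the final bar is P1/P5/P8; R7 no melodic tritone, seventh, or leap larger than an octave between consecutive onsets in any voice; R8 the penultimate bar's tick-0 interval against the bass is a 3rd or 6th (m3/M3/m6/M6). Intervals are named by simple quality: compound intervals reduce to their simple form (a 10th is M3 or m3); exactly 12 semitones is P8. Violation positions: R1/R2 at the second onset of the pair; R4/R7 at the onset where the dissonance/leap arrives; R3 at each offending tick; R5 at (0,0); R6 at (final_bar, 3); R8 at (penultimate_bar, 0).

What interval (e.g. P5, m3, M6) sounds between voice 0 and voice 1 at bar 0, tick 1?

P8

voice 0=C3 voice 1=C4 -> P8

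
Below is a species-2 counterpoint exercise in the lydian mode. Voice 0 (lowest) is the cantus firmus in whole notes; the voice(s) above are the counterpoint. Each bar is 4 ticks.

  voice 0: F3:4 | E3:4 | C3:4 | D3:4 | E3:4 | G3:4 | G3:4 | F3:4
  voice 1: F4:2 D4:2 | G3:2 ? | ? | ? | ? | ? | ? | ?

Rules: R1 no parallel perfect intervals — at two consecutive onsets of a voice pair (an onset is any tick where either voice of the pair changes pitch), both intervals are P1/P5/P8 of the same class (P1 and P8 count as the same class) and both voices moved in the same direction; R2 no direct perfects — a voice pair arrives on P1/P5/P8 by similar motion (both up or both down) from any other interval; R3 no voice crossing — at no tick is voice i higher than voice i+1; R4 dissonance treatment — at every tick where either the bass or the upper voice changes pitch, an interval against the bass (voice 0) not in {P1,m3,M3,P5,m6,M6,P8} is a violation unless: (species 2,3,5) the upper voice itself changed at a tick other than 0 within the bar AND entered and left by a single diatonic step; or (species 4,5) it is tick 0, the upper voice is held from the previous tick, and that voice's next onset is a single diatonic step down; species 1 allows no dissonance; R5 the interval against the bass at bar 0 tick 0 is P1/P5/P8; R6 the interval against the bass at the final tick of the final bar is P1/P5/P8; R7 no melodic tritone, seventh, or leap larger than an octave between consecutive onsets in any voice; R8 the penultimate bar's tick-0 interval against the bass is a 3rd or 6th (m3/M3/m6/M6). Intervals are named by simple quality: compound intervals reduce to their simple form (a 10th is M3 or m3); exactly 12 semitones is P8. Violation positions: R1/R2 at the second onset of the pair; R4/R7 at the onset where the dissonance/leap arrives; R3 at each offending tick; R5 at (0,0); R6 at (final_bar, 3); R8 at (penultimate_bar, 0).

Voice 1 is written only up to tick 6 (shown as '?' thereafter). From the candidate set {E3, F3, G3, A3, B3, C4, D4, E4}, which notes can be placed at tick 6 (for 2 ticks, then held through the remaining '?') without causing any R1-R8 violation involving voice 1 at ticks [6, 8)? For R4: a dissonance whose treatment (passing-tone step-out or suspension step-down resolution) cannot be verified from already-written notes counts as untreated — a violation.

E3: legal
F3: violates R4
G3: legal
A3: violates R4
B3: legal
C4: legal
D4: violates R4
E4: legal

{B3, C4, E3, E4, G3}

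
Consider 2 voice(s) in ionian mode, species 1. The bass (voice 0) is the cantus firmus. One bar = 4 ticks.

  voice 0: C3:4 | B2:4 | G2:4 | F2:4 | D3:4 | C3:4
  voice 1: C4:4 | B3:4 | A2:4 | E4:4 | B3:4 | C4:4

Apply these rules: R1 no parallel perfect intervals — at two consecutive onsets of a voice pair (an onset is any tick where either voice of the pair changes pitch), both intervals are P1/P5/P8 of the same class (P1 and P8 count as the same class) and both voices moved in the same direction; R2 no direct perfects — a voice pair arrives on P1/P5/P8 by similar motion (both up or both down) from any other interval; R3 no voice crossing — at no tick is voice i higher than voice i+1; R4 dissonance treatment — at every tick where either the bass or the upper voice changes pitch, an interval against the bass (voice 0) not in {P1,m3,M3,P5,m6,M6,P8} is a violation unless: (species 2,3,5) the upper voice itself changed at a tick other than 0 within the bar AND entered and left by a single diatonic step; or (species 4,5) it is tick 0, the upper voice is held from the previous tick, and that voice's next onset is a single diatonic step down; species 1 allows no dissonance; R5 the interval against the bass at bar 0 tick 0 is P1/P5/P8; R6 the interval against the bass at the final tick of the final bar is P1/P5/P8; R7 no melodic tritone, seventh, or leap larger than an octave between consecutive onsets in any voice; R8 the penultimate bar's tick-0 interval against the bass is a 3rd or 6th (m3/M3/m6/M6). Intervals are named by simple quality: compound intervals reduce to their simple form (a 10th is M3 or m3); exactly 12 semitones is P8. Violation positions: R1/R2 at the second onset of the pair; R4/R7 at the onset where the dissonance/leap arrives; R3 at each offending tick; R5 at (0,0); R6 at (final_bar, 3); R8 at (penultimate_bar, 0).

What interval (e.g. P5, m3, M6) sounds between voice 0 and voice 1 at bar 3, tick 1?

voice 0=F2 voice 1=E4 -> M7

M7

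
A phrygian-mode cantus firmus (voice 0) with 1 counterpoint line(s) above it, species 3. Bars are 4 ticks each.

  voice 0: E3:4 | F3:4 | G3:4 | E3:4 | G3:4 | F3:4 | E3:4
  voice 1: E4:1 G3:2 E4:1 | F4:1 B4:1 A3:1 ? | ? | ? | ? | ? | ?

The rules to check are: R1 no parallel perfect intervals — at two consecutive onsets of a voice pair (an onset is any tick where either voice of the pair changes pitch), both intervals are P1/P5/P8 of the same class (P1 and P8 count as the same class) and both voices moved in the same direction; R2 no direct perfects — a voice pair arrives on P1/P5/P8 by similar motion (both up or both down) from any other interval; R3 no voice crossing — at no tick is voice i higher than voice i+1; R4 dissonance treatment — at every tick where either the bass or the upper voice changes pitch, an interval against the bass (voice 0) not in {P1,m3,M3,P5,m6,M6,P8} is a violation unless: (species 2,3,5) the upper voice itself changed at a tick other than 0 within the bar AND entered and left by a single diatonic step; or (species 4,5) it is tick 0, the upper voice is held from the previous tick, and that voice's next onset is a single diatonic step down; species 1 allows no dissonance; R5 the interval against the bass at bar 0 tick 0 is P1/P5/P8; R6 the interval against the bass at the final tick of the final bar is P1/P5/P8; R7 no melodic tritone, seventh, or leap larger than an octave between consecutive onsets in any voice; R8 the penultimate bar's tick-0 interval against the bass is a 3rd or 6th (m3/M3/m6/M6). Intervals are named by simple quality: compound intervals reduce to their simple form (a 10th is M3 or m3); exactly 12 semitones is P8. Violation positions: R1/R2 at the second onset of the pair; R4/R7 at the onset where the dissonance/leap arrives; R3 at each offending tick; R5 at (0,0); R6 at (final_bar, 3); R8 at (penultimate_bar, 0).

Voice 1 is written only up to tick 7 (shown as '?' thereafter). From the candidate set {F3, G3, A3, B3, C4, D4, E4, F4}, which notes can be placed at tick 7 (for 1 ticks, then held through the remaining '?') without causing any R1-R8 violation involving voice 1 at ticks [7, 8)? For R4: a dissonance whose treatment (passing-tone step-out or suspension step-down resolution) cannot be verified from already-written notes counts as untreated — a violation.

F3: legal
G3: violates R4
A3: legal
B3: violates R4
C4: legal
D4: legal
E4: violates R4
F4: legal

{A3, C4, D4, F3, F4}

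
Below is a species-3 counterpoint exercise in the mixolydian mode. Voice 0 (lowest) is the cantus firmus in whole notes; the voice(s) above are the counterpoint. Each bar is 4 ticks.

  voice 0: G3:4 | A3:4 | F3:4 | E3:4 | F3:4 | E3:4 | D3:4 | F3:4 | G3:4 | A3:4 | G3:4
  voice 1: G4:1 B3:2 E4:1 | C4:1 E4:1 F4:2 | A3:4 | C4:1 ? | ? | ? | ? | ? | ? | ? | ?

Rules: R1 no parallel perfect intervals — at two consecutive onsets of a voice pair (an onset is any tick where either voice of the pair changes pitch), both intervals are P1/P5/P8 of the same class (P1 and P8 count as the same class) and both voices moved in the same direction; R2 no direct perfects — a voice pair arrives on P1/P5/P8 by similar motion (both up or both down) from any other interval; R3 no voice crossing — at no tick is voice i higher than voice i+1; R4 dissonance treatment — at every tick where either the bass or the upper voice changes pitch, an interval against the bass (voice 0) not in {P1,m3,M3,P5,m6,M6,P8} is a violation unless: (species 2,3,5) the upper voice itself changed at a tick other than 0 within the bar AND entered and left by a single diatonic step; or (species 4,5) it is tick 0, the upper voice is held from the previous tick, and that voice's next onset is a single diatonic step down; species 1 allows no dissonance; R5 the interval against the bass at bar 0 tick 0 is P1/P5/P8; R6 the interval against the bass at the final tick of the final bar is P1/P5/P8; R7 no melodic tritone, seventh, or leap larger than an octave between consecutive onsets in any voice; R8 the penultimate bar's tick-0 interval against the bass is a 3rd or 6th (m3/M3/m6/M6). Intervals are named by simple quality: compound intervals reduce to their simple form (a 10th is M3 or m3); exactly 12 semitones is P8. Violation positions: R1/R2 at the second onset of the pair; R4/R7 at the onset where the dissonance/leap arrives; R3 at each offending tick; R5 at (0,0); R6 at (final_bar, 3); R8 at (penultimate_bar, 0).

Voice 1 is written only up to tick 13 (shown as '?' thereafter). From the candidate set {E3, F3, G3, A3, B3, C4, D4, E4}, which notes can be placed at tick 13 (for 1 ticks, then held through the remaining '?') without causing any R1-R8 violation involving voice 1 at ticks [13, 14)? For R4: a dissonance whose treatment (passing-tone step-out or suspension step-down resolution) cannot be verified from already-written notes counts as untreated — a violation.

E3: legal
F3: violates R4
G3: legal
A3: violates R4
B3: legal
C4: legal
D4: violates R4
E4: legal

{B3, C4, E3, E4, G3}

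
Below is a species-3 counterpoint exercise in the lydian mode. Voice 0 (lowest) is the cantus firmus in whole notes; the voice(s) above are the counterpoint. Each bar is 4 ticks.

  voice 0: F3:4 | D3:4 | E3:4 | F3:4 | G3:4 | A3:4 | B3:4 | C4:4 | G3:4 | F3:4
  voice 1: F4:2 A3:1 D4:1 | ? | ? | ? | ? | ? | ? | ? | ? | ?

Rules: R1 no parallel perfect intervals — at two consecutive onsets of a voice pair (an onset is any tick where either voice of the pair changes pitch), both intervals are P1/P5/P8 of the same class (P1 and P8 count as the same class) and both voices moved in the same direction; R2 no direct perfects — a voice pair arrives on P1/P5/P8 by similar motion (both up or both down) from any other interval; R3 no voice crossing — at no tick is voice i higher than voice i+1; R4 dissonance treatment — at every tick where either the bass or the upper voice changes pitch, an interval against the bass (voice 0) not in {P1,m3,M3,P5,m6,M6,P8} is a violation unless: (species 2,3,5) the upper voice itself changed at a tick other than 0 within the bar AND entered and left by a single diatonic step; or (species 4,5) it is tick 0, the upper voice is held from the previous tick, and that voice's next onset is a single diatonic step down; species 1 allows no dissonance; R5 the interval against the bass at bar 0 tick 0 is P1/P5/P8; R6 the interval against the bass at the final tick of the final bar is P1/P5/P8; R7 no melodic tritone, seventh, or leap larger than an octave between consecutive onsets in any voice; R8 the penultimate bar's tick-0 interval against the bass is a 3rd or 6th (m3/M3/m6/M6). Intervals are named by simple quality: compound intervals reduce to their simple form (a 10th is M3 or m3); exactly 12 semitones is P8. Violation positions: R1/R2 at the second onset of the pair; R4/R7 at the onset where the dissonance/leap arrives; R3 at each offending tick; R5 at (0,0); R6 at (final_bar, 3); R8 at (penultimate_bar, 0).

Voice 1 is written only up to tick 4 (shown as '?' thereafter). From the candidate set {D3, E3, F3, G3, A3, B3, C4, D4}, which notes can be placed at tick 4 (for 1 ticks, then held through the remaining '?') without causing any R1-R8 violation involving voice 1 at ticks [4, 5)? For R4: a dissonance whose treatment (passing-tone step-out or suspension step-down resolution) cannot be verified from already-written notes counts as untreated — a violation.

{B3, D4, F3}

D3: violates R2
E3: violates R4,R7
F3: legal
G3: violates R4
A3: violates R2
B3: legal
C4: violates R4
D4: legal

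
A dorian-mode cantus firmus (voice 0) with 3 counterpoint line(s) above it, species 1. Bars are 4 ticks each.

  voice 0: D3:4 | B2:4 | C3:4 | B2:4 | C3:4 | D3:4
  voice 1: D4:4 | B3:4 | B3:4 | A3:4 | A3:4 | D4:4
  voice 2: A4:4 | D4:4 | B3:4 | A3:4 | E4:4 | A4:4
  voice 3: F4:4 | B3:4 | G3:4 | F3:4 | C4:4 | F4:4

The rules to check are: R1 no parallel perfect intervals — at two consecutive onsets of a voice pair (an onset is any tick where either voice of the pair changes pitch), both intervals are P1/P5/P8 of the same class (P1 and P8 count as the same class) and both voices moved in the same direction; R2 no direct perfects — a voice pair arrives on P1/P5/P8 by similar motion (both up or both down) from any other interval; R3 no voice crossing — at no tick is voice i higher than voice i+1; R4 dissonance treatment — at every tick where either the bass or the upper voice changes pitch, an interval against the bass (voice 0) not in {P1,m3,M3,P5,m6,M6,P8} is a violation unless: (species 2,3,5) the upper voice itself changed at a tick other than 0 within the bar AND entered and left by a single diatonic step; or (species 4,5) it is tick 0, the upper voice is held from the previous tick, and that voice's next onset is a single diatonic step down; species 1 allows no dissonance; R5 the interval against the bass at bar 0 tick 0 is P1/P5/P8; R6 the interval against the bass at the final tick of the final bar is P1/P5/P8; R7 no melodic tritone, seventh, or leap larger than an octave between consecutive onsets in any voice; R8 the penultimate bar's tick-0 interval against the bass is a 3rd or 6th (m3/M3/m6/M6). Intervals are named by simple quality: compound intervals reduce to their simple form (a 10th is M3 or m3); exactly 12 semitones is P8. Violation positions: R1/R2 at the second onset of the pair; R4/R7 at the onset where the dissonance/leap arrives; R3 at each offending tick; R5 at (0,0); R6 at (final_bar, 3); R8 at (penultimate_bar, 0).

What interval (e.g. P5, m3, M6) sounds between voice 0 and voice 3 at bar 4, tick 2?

voice 0=C3 voice 3=C4 -> P8

P8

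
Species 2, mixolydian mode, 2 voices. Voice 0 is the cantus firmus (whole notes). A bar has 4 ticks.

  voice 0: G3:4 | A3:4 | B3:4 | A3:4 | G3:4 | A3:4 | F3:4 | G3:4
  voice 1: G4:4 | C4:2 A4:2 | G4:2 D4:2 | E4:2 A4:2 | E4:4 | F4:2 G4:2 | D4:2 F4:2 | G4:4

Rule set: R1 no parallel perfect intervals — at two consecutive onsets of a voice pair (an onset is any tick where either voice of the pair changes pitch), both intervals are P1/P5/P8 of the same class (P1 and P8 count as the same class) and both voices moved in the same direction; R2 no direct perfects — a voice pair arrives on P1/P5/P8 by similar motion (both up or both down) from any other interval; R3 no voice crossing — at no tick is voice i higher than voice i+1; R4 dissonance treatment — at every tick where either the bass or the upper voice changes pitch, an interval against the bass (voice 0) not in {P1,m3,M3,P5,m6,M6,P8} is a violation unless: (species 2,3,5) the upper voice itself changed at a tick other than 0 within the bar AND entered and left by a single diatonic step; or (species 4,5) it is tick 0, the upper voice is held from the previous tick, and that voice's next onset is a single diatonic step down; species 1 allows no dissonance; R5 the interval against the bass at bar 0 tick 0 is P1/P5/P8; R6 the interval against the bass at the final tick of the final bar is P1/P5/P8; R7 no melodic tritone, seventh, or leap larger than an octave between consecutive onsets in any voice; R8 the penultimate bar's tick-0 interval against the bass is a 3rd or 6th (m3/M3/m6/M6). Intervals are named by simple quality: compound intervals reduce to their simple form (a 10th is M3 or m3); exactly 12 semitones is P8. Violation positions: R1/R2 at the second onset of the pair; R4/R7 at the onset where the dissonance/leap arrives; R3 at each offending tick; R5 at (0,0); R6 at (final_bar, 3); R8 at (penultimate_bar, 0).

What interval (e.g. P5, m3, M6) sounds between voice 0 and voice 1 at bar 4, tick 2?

voice 0=G3 voice 1=E4 -> M6

M6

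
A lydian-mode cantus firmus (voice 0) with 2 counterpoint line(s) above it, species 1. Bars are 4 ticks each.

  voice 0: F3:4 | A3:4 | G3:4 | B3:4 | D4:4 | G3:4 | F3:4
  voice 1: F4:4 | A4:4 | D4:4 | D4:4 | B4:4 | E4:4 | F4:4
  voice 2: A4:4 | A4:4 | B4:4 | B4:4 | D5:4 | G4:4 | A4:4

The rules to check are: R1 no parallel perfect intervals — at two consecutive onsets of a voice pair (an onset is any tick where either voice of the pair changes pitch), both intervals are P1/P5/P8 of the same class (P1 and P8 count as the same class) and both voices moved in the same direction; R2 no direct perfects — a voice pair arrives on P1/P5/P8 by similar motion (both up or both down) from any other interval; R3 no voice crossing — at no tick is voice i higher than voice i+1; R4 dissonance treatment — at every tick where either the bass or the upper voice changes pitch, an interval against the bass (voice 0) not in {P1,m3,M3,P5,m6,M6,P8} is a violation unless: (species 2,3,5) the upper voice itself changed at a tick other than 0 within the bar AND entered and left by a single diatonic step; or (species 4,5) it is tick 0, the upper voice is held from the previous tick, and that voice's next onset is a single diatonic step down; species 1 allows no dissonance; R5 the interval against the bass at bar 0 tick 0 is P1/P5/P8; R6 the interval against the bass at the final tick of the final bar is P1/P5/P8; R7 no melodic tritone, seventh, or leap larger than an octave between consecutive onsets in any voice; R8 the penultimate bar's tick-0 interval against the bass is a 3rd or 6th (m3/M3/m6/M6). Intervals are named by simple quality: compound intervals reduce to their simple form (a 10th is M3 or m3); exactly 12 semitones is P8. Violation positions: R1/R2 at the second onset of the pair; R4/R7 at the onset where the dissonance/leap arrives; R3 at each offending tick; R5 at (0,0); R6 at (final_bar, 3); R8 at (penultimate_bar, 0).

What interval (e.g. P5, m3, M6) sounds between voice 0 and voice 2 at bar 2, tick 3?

voice 0=G3 voice 2=B4 -> M3

M3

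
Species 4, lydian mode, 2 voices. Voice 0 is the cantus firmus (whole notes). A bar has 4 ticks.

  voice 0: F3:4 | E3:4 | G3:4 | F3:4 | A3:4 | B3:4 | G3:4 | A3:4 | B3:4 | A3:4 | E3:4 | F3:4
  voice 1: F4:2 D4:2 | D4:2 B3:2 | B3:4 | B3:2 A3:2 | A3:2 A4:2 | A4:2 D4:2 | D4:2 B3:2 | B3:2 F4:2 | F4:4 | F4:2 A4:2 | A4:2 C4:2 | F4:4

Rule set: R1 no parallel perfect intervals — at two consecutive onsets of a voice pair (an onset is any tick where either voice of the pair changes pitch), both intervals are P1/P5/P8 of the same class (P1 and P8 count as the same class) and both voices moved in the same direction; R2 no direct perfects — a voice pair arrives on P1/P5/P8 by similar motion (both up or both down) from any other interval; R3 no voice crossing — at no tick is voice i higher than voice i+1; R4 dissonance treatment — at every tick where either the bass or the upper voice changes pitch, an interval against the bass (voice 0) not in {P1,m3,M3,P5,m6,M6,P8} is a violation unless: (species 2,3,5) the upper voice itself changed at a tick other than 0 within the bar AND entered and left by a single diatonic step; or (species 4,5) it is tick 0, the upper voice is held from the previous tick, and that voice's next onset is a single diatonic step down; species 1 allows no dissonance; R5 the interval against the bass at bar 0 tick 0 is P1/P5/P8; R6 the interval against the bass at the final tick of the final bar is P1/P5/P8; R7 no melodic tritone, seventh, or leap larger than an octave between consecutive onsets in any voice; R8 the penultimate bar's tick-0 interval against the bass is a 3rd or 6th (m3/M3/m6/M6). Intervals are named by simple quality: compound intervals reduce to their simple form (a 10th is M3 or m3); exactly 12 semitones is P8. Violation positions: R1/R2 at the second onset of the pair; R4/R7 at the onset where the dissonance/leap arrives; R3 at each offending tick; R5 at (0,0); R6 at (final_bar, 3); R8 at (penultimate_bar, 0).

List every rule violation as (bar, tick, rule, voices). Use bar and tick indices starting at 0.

bar 0: v0=F3 v1=F4 downbeat P8
bar 1: v0=E3 v1=D4 downbeat m7
bar 2: v0=G3 v1=B3 downbeat M3
bar 3: v0=F3 v1=B3 downbeat TT
bar 4: v0=A3 v1=A3 downbeat P1
bar 5: v0=B3 v1=A4 downbeat m7
bar 6: v0=G3 v1=D4 downbeat P5
bar 7: v0=A3 v1=B3 downbeat M2
bar 8: v0=B3 v1=F4 downbeat TT
bar 9: v0=A3 v1=F4 downbeat m6
bar 10: v0=E3 v1=A4 downbeat P4
bar 11: v0=F3 v1=F4 downbeat P8
  -> R4 @ bar 1 tick 0 v(0, 1): E3/D4 m7 untreated
  -> R4 @ bar 5 tick 0 v(0, 1): B3/A4 m7 untreated
  -> R4 @ bar 7 tick 0 v(0, 1): A3/B3 M2 untreated
  -> R7 @ bar 7 tick 2 v(1,): B3->F4 leap 6st
  -> R4 @ bar 8 tick 0 v(0, 1): B3/F4 TT untreated
  -> R4 @ bar 10 tick 0 v(0, 1): E3/A4 P4 untreated
  -> R8 @ bar 10 tick 0 v(0, 1): penult P4 not 3rd/6th
  -> R2 @ bar 11 tick 0 v(0, 1): E3/C4 m6 -> F3/F4 P8 similar

(1, 0, R4, (0, 1))
(5, 0, R4, (0, 1))
(7, 0, R4, (0, 1))
(7, 2, R7, (1,))
(8, 0, R4, (0, 1))
(10, 0, R4, (0, 1))
(10, 0, R8, (0, 1))
(11, 0, R2, (0, 1))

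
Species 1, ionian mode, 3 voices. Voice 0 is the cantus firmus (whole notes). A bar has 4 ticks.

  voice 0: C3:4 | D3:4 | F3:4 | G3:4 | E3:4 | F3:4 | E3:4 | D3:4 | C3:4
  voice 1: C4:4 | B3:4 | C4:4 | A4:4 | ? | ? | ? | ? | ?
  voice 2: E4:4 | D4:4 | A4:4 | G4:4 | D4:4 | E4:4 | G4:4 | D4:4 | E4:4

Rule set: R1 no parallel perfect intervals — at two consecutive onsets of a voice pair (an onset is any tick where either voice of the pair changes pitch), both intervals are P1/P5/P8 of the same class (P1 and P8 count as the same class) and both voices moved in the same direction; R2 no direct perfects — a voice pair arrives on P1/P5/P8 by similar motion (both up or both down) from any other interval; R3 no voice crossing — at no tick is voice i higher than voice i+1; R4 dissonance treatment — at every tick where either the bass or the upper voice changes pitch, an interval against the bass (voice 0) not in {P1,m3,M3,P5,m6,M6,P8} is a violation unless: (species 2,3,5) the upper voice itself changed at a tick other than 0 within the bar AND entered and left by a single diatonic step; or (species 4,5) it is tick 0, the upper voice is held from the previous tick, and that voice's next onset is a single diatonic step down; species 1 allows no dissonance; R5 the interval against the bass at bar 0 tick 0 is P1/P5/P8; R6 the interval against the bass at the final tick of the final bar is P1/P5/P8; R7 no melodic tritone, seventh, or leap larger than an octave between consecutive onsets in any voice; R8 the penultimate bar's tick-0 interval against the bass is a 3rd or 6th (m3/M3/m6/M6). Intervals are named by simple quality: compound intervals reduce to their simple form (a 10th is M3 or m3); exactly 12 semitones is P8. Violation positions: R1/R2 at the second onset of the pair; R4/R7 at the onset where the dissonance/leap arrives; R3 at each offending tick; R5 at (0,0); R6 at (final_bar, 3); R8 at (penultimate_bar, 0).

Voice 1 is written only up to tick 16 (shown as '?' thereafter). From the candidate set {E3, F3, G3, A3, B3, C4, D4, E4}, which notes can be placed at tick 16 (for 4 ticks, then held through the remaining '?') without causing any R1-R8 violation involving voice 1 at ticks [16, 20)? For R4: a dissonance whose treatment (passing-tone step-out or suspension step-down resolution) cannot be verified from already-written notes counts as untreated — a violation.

{C4}

E3: violates R2,R7
F3: violates R4,R7
G3: violates R2,R7
A3: violates R4
B3: violates R2,R7
C4: legal
D4: violates R2,R4
E4: violates R2,R3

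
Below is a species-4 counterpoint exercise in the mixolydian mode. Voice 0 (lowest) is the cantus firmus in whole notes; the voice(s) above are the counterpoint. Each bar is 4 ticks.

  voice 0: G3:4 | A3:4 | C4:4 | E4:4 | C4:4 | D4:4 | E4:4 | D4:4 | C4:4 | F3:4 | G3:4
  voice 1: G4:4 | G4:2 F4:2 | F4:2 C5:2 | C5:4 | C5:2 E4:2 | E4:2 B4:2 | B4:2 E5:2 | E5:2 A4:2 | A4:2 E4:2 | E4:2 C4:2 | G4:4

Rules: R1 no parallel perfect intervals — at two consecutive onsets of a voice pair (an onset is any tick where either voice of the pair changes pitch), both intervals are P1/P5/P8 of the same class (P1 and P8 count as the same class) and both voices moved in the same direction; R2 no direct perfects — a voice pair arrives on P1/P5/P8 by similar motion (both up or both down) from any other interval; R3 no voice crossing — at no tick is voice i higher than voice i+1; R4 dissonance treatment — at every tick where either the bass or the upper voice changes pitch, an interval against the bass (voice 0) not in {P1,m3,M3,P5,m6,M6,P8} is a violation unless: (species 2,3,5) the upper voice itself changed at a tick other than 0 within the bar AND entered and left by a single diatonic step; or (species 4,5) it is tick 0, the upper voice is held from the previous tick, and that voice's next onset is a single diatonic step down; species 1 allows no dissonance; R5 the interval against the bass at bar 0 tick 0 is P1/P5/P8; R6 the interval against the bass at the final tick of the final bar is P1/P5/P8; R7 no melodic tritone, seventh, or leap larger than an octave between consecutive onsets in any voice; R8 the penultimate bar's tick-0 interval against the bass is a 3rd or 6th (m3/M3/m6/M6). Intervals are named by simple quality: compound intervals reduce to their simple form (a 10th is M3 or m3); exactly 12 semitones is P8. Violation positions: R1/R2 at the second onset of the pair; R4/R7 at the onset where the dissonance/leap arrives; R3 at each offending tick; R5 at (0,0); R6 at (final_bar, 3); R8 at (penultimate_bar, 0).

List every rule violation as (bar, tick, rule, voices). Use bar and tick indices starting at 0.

(2, 0, R4, (0, 1))
(5, 0, R4, (0, 1))
(7, 0, R4, (0, 1))
(9, 0, R4, (0, 1))
(9, 0, R8, (0, 1))
(10, 0, R2, (0, 1))

bar 0: v0=G3 v1=G4 downbeat P8
bar 1: v0=A3 v1=G4 downbeat m7
bar 2: v0=C4 v1=F4 downbeat P4
bar 3: v0=E4 v1=C5 downbeat m6
bar 4: v0=C4 v1=C5 downbeat P8
bar 5: v0=D4 v1=E4 downbeat M2
bar 6: v0=E4 v1=B4 downbeat P5
bar 7: v0=D4 v1=E5 downbeat M2
bar 8: v0=C4 v1=A4 downbeat M6
bar 9: v0=F3 v1=E4 downbeat M7
bar 10: v0=G3 v1=G4 downbeat P8
  -> R4 @ bar 2 tick 0 v(0, 1): C4/F4 P4 untreated
  -> R4 @ bar 5 tick 0 v(0, 1): D4/E4 M2 untreated
  -> R4 @ bar 7 tick 0 v(0, 1): D4/E5 M2 untreated
  -> R4 @ bar 9 tick 0 v(0, 1): F3/E4 M7 untreated
  -> R8 @ bar 9 tick 0 v(0, 1): penult M7 not 3rd/6th
  -> R2 @ bar 10 tick 0 v(0, 1): F3/C4 P5 -> G3/G4 P8 similar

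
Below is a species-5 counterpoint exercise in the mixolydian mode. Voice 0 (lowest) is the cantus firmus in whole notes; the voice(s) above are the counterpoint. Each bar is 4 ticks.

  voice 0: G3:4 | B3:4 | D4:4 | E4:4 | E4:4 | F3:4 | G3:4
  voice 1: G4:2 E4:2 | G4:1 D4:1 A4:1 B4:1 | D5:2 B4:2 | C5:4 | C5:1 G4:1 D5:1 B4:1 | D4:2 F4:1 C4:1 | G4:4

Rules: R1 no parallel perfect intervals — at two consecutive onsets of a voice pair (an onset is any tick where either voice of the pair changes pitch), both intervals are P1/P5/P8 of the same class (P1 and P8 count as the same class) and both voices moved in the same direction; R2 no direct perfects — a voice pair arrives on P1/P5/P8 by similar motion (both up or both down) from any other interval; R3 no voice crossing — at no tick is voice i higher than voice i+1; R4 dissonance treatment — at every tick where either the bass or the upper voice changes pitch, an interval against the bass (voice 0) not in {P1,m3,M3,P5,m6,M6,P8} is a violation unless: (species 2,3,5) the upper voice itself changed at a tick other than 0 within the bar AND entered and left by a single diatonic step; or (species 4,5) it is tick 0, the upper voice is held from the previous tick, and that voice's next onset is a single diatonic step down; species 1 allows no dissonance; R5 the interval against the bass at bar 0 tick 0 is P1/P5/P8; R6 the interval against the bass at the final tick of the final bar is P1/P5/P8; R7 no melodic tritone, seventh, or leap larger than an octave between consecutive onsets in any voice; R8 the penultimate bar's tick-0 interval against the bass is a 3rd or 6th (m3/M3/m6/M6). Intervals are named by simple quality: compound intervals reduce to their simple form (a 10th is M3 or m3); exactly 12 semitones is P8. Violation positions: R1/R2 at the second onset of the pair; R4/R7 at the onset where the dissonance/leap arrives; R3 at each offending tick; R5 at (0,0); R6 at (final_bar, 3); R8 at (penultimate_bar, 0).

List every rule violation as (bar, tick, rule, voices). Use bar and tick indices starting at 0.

(1, 2, R4, (0, 1))
(2, 0, R1, (0, 1))
(4, 2, R4, (0, 1))
(5, 0, R7, (0,))
(6, 0, R2, (0, 1))

bar 0: v0=G3 v1=G4 downbeat P8
bar 1: v0=B3 v1=G4 downbeat m6
bar 2: v0=D4 v1=D5 downbeat P8
bar 3: v0=E4 v1=C5 downbeat m6
bar 4: v0=E4 v1=C5 downbeat m6
bar 5: v0=F3 v1=D4 downbeat M6
bar 6: v0=G3 v1=G4 downbeat P8
  -> R4 @ bar 1 tick 2 v(0, 1): B3/A4 m7 untreated
  -> R1 @ bar 2 tick 0 v(0, 1): B3/B4 P8 -> D4/D5 P8 similar
  -> R4 @ bar 4 tick 2 v(0, 1): E4/D5 m7 untreated
  -> R7 @ bar 5 tick 0 v(0,): E4->F3 leap 11st
  -> R2 @ bar 6 tick 0 v(0, 1): F3/C4 P5 -> G3/G4 P8 similar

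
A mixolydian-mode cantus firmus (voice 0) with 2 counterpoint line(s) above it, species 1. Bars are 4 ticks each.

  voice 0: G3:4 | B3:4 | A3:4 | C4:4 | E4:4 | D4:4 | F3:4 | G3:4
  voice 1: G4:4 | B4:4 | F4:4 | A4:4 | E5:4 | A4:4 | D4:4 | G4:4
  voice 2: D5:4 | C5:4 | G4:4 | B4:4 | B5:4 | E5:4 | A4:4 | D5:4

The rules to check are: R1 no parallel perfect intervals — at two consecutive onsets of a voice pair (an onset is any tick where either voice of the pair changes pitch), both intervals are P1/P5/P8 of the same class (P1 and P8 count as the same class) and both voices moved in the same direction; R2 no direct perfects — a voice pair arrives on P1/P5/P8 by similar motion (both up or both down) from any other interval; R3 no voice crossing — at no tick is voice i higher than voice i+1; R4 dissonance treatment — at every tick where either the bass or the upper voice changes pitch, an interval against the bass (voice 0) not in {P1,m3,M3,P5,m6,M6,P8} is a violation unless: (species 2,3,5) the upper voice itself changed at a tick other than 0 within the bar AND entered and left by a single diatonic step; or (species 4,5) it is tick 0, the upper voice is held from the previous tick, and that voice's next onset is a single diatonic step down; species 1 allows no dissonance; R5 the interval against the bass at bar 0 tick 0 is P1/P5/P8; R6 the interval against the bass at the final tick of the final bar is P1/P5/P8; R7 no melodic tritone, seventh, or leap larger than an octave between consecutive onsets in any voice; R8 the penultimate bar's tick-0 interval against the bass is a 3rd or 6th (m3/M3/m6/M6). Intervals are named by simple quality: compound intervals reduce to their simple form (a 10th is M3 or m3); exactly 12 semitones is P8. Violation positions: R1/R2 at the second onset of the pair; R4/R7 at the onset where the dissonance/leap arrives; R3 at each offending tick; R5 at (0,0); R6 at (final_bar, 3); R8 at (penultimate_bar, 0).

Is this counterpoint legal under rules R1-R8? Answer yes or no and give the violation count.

No (15 violations)

bar 0: v0=G3 v1=G4 v2=D5 (P5)
bar 1: v0=B3 v1=B4 v2=C5 (m2)
bar 2: v0=A3 v1=F4 v2=G4 (m7)
bar 3: v0=C4 v1=A4 v2=B4 (M7)
bar 4: v0=E4 v1=E5 v2=B5 (P5)
bar 5: v0=D4 v1=A4 v2=E5 (M2)
bar 6: v0=F3 v1=D4 v2=A4 (M3)
bar 7: v0=G3 v1=G4 v2=D5 (P5)
  R1 @ bar1.0: G3/G4 P8 -> B3/B4 P8 similar
  R4 @ bar1.0: B3/C5 m2 untreated
  R4 @ bar2.0: A3/G4 m7 untreated
  R7 @ bar2.0: B4->F4 leap 6st
  R4 @ bar3.0: C4/B4 M7 untreated
  R2 @ bar4.0: C4/A4 M6 -> E4/E5 P8 similar
  R2 @ bar4.0: C4/B4 M7 -> E4/B5 P5 similar
  R2 @ bar4.0: A4/B4 M2 -> E5/B5 P5 similar
  R1 @ bar5.0: E5/B5 P5 -> A4/E5 P5 similar
  R2 @ bar5.0: E4/E5 P8 -> D4/A4 P5 similar
  R4 @ bar5.0: D4/E5 M2 untreated
  R1 @ bar6.0: A4/E5 P5 -> D4/A4 P5 similar
  R1 @ bar7.0: D4/A4 P5 -> G4/D5 P5 similar
  R2 @ bar7.0: F3/D4 M6 -> G3/G4 P8 similar
  R2 @ bar7.0: F3/A4 M3 -> G3/D5 P5 similar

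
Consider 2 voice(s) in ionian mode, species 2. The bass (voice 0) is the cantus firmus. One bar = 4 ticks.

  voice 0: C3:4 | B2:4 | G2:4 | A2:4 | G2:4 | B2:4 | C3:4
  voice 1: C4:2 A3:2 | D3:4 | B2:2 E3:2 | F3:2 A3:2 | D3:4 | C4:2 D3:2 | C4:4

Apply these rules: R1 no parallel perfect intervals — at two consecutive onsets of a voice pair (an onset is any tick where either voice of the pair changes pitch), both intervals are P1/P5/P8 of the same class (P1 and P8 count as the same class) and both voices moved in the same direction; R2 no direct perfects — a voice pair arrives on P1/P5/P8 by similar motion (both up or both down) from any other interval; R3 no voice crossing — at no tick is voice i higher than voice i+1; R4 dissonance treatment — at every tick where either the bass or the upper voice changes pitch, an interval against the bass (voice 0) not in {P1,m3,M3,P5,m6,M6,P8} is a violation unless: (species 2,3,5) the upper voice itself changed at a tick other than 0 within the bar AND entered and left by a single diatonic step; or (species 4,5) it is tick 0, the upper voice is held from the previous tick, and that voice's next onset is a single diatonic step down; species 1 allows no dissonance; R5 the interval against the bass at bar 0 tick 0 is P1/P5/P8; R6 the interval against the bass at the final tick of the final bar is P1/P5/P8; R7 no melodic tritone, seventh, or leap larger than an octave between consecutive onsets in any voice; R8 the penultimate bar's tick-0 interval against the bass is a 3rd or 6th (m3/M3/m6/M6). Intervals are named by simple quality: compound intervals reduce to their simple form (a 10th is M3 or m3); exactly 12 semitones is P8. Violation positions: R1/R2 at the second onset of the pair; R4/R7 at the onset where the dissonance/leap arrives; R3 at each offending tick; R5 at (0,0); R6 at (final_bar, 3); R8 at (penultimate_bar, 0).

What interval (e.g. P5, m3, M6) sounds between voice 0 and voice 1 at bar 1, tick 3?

m3

voice 0=B2 voice 1=D3 -> m3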